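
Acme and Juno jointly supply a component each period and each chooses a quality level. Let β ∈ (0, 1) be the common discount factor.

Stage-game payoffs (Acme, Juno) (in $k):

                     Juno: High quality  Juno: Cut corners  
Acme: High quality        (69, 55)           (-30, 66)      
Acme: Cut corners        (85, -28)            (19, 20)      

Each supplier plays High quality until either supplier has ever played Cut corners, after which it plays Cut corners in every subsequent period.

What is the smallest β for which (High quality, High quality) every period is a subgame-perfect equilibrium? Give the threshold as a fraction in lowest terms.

8/33

Acme: cooperation gives 69 each period; deviation gives 85 once then 19 forever.
  69/(1−β) ≥ 85 + 19β/(1−β) ⇒ β ≥ 16/66 = 8/33.
Juno: cooperation gives 55 each period; deviation gives 66 once then 20 forever.
  β ≥ 11/46.
Both must hold, so the binding constraint is Acme's: β ≥ 8/33.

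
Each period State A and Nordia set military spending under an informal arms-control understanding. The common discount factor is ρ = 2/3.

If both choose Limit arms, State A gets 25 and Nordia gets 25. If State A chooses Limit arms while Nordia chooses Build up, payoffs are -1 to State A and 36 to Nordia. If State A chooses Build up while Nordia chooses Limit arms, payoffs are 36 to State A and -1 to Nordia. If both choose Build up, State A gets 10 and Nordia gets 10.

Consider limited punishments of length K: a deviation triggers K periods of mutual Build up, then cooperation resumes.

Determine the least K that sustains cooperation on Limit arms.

No profitable deviation requires (25−10)(ρ+…+ρ^K) ≥ 36−25, i.e. ρ+…+ρ^K ≥ 11/15 ≈ 0.7333.
With ρ = 2/3, the partial sums are K=1: 0.6667, K=2: 1.1111.
K = 2 is the first length at which the sum reaches 0.7333.

2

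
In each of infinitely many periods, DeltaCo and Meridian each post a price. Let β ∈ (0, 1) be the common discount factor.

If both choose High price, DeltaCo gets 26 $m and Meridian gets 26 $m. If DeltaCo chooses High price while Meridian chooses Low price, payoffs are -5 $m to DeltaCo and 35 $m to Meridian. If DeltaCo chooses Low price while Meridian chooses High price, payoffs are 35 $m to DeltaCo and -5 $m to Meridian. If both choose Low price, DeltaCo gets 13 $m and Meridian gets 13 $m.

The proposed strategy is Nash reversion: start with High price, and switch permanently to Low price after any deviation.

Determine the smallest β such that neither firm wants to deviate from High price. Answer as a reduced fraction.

9/22

Under grim trigger the critical discount factor is (T−C)/(T−P) with T = 35, C = 26, P = 13.
β* = (35−26)/(35−13) = 9/22.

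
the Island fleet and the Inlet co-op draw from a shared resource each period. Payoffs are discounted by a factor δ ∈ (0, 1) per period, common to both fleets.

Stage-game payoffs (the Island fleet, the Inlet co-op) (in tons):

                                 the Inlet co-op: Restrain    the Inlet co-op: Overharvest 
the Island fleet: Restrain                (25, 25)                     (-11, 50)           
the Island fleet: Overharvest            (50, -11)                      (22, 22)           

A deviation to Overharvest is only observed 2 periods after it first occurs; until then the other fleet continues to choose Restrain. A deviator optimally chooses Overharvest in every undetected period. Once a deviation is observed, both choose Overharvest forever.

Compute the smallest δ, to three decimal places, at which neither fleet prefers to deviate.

0.945

A deviator earns 50 for 2 periods, then 22 forever; cooperating earns 25 forever. Multiplying the IC by (1−δ):
25 ≥ 50(1−δ^2) + 22δ^2, so 28·δ^2 ≥ 25 and δ^2 ≥ 25/28.
δ ≥ (25/28)^(1/2) ≈ 0.945.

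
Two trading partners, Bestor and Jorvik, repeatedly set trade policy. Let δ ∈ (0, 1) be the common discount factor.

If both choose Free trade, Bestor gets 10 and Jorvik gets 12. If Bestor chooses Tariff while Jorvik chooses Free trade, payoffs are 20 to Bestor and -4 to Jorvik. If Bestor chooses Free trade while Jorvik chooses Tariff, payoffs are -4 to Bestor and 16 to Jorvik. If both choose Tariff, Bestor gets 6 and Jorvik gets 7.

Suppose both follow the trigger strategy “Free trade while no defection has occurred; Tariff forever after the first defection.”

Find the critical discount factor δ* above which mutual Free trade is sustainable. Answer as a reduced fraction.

Bestor: cooperation gives 10 each period; deviation gives 20 once then 6 forever.
  10/(1−δ) ≥ 20 + 6δ/(1−δ) ⇒ δ ≥ 10/14 = 5/7.
Jorvik: cooperation gives 12 each period; deviation gives 16 once then 7 forever.
  δ ≥ 4/9.
Both must hold, so the binding constraint is Bestor's: δ ≥ 5/7.

5/7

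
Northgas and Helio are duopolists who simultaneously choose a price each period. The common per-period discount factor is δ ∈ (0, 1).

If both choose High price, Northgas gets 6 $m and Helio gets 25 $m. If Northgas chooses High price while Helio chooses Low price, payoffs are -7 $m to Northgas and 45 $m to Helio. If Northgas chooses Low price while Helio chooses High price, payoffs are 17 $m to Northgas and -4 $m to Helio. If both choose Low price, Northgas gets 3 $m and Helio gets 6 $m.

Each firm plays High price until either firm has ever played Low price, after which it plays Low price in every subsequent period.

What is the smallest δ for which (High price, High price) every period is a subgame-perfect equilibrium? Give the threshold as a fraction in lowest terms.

11/14

Northgas: cooperation gives 6 each period; deviation gives 17 once then 3 forever.
  6/(1−δ) ≥ 17 + 3δ/(1−δ) ⇒ δ ≥ 11/14.
Helio: cooperation gives 25 each period; deviation gives 45 once then 6 forever.
  δ ≥ 20/39.
Both must hold, so the binding constraint is Northgas's: δ ≥ 11/14.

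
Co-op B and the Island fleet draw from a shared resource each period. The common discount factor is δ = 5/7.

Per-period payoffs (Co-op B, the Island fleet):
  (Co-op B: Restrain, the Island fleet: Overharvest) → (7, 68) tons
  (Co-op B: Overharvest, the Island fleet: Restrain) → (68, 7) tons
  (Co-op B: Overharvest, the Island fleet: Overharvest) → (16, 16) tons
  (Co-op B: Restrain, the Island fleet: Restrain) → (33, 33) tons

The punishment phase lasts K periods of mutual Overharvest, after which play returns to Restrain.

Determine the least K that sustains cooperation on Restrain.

6

Need Σ_{k=1}^{K} δ^k ≥ (68−33)/(33−16) = 2.0588 at δ = 5/7.
At K = 5 the sum is 2.0352 < 2.0588; at K = 6 it is 2.1680 ≥ 2.0588.
So the minimum punishment length is K = 6.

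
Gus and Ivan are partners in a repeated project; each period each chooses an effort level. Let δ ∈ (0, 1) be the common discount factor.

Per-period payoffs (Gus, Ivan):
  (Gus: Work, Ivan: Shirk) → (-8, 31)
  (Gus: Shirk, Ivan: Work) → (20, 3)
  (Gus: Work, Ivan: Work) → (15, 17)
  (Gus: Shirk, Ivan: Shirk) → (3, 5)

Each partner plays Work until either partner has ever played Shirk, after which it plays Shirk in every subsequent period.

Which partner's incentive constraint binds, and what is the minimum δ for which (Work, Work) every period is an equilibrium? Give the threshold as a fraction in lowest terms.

Ivan; δ ≥ 7/13

Gus's threshold: (20−15)/(20−3) = 5/17.
Ivan's threshold: (31−17)/(31−5) = 7/13.
5/17 < 7/13, so Ivan binds and δ* = 7/13.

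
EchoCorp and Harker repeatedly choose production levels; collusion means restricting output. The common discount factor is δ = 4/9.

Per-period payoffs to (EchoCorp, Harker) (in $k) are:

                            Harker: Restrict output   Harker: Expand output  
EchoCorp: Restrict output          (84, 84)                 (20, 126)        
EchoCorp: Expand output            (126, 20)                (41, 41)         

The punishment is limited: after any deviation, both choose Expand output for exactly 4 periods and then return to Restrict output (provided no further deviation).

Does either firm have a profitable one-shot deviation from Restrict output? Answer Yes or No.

Yes

IC: δ+…+δ^4 ≥ (126−84)/(84−41) = 42/43.
At δ = 4/9: partial sum = 0.7688 < 0.9767. Cooperation not sustainable.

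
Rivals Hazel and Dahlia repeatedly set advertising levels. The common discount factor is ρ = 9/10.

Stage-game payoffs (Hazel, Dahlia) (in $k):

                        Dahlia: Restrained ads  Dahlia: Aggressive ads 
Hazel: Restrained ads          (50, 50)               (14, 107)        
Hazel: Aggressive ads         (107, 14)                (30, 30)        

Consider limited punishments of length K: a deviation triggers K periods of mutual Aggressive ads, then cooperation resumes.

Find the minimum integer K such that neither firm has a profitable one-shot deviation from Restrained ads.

IC: ρ(1−ρ^K)/(1−ρ) ≥ (107−50)/(50−30) = 57/20.
With ρ = 9/10: need 1 − ρ^K ≥ 57/20·(1−9/10)/(9/10), i.e. ρ^K ≤ 0.6833.
Since (9/10)^3 = 0.7290 and (9/10)^4 = 0.6561, the smallest such K is 4.

4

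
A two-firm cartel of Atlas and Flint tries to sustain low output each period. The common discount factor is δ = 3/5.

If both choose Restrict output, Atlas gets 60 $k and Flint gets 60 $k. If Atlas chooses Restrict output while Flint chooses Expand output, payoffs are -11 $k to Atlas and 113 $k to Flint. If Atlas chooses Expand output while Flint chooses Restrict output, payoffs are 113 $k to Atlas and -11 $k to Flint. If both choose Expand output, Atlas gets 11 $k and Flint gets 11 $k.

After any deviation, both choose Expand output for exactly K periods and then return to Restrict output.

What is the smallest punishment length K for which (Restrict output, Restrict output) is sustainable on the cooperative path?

3

No profitable deviation requires (60−11)(δ+…+δ^K) ≥ 113−60, i.e. δ+…+δ^K ≥ 53/49 ≈ 1.0816.
With δ = 3/5, the partial sums are K=1: 0.6000, K=2: 0.9600, K=3: 1.1760.
K = 3 is the first length at which the sum reaches 1.0816.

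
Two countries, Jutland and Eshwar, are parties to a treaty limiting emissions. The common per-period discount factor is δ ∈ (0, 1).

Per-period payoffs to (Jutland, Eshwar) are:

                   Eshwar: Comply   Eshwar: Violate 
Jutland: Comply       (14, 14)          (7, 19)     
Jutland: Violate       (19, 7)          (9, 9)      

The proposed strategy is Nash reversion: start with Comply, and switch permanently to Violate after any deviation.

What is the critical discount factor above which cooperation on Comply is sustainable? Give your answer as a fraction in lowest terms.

Under grim trigger the critical discount factor is (T−C)/(T−P) with T = 19, C = 14, P = 9.
δ* = (19−14)/(19−9) = 5/10 = 1/2.

1/2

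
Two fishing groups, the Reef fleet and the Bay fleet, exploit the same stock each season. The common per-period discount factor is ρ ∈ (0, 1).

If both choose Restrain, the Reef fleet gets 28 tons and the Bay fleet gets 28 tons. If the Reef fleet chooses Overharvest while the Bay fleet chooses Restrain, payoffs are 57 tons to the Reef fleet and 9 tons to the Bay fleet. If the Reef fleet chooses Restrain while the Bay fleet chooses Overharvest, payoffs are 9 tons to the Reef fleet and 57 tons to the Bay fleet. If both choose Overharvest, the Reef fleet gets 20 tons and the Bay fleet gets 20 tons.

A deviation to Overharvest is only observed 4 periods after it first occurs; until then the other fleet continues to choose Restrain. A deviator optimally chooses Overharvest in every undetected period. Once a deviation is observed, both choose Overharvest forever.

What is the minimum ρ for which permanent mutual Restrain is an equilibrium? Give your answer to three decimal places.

0.941

A deviator earns 57 for 4 periods, then 20 forever; cooperating earns 28 forever. Multiplying the IC by (1−ρ):
28 ≥ 57(1−ρ^4) + 20ρ^4, so 37·ρ^4 ≥ 29 and ρ^4 ≥ 29/37.
ρ ≥ (29/37)^(1/4) ≈ 0.941.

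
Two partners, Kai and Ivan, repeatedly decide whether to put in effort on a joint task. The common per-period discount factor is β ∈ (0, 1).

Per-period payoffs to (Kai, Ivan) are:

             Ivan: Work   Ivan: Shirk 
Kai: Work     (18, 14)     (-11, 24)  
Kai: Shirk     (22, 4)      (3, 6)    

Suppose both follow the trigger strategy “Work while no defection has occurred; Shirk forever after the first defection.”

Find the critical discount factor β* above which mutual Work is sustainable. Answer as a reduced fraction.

5/9

For Kai: deviation gain 22−18 = 4, per-period punishment loss 18−3 = 15. IC gives β ≥ 4/19.
For Ivan: gain 10, loss 8 per period, so β ≥ 10/18 = 5/9.
The tighter constraint is Ivan's, so cooperation needs β ≥ 5/9.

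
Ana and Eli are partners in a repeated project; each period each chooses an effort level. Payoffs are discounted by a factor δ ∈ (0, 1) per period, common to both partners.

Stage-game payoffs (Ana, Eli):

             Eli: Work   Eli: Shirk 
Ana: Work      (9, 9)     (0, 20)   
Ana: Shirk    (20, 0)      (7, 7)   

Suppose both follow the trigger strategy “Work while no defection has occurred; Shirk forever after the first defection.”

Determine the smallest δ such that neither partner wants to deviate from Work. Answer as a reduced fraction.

11/13

Cooperation forever yields 9 each period: 9/(1−δ).
Deviating yields 20 once, then 7 forever: 20 + 7δ/(1−δ).
No profitable deviation requires 9/(1−δ) ≥ 20 + 7δ/(1−δ).
Multiplying by (1−δ): 9 ≥ 20(1−δ) + 7δ = 20 − 13δ.
So 13δ ≥ 11, i.e. δ ≥ 11/13.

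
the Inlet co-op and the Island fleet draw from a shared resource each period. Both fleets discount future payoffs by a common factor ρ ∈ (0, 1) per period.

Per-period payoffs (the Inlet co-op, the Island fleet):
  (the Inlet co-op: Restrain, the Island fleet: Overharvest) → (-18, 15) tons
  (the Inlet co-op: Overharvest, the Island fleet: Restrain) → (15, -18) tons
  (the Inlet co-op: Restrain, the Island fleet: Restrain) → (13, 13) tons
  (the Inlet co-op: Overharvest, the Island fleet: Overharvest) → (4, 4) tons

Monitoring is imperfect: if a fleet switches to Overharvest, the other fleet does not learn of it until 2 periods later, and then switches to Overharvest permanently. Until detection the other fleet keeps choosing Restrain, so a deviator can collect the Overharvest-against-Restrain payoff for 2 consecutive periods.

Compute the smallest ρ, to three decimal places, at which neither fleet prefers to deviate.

0.426

A deviator earns 15 for 2 periods, then 4 forever; cooperating earns 13 forever. Multiplying the IC by (1−ρ):
13 ≥ 15(1−ρ^2) + 4ρ^2, so 11·ρ^2 ≥ 2 and ρ^2 ≥ 2/11.
ρ ≥ (2/11)^(1/2) ≈ 0.426.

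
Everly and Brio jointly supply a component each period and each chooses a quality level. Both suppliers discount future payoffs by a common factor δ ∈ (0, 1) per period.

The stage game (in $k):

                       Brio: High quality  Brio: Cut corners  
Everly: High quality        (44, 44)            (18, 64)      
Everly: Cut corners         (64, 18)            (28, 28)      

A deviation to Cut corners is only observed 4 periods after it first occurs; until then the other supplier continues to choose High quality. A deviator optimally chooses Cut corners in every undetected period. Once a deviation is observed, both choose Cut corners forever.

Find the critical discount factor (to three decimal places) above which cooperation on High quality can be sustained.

0.863

The best deviation is to choose Cut corners for all 4 undetected periods, earning 64 each, then 28 forever once detected.
Deviation value: 64(1−δ^4)/(1−δ) + 28δ^4/(1−δ); cooperation value: 44/(1−δ).
IC: 44 ≥ 64(1−δ^4) + 28δ^4 = 64 − 36δ^4.
So δ^4 ≥ 20/36 = 5/9, giving δ ≥ (5/9)^(1/4) ≈ 0.863.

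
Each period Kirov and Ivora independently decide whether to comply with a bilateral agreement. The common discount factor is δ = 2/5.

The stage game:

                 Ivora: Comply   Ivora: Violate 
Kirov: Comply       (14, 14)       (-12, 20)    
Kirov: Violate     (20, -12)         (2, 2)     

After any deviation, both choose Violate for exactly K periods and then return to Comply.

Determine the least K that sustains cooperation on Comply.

2

IC: δ(1−δ^K)/(1−δ) ≥ (20−14)/(14−2) = 1/2.
With δ = 2/5: need 1 − δ^K ≥ 1/2·(1−2/5)/(2/5), i.e. δ^K ≤ 0.2500.
Since (2/5)^1 = 0.4000 and (2/5)^2 = 0.1600, the smallest such K is 2.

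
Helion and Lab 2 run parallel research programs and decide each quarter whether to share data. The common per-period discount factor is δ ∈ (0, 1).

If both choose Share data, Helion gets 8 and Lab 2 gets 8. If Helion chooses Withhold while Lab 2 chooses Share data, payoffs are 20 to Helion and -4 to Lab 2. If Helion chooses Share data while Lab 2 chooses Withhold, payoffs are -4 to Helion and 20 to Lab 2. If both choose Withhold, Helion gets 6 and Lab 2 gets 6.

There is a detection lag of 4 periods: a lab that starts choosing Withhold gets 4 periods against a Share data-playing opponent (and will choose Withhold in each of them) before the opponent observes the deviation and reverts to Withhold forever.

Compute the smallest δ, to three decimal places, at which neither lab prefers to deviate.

0.962

The best deviation is to choose Withhold for all 4 undetected periods, earning 20 each, then 6 forever once detected.
Deviation value: 20(1−δ^4)/(1−δ) + 6δ^4/(1−δ); cooperation value: 8/(1−δ).
IC: 8 ≥ 20(1−δ^4) + 6δ^4 = 20 − 14δ^4.
So δ^4 ≥ 12/14 = 6/7, giving δ ≥ (6/7)^(1/4) ≈ 0.962.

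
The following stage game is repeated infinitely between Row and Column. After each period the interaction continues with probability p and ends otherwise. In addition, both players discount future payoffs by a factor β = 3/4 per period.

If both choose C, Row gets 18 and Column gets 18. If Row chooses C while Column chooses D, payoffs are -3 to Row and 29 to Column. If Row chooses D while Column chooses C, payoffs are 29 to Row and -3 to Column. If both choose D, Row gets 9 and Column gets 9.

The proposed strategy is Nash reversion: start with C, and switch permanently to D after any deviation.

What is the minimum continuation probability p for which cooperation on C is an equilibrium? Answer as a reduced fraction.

Expected continuation weight on next period's payoff is β·p = 3/4·p, which plays the role of the discount factor.
Cooperation requires 3/4·p ≥ (29−18)/(29−9) = 11/20, hence p ≥ 11/15.

11/15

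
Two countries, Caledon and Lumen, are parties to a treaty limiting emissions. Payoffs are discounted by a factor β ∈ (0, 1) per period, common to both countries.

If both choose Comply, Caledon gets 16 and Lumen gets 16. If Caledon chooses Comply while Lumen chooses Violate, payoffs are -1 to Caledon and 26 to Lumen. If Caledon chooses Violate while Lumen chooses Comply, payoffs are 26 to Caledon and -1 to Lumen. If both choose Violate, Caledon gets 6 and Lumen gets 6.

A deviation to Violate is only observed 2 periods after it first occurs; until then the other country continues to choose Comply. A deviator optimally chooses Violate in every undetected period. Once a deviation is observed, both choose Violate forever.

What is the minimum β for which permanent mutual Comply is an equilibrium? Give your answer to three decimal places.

0.707

Deviating for the 2 undetected periods gains 26−16 = 10 per period over cooperation, then loses 16−6 = 10 per period forever once punishment starts.
Gain: 10(1 + β + … + β^1); loss: 10·β^2/(1−β).
No profitable deviation ⇔ 10(1−β^2) ≤ 10·β^2, i.e. β^2 ≥ 10/(10+10) = 1/2.
Hence β ≥ (1/2)^(1/2) ≈ 0.707.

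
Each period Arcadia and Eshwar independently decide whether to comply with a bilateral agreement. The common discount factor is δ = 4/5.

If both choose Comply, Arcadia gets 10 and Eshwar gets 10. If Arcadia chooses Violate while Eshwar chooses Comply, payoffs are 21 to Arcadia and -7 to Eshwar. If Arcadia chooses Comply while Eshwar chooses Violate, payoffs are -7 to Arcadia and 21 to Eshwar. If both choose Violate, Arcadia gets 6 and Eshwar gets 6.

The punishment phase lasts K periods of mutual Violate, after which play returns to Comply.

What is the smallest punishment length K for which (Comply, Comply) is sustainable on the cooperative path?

IC: δ(1−δ^K)/(1−δ) ≥ (21−10)/(10−6) = 11/4.
With δ = 4/5: need 1 − δ^K ≥ 11/4·(1−4/5)/(4/5), i.e. δ^K ≤ 0.3125.
Since (4/5)^5 = 0.3277 and (4/5)^6 = 0.2621, the smallest such K is 6.

6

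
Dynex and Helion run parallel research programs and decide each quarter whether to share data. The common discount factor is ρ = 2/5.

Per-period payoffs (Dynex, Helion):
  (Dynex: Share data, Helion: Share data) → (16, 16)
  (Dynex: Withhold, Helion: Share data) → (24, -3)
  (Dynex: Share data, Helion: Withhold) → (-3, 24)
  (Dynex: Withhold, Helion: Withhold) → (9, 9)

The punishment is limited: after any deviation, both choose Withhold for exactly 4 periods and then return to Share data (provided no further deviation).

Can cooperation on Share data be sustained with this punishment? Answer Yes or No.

No

IC: ρ+…+ρ^4 ≥ (24−16)/(16−9) = 8/7.
At ρ = 2/5: partial sum = 0.6496 < 1.1429. Cooperation not sustainable.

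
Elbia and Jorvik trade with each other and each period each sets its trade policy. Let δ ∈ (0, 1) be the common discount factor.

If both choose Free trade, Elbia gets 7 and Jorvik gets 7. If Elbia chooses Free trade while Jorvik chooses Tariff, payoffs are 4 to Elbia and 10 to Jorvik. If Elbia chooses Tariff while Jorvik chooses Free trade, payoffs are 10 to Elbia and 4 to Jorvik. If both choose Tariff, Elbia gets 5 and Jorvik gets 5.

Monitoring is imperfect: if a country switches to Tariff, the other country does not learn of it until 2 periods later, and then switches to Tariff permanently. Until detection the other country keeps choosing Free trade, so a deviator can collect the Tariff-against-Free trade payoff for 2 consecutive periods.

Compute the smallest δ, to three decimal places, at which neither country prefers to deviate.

The best deviation is to choose Tariff for all 2 undetected periods, earning 10 each, then 5 forever once detected.
Deviation value: 10(1−δ^2)/(1−δ) + 5δ^2/(1−δ); cooperation value: 7/(1−δ).
IC: 7 ≥ 10(1−δ^2) + 5δ^2 = 10 − 5δ^2.
So δ^2 ≥ 3/5, giving δ ≥ (3/5)^(1/2) ≈ 0.775.

0.775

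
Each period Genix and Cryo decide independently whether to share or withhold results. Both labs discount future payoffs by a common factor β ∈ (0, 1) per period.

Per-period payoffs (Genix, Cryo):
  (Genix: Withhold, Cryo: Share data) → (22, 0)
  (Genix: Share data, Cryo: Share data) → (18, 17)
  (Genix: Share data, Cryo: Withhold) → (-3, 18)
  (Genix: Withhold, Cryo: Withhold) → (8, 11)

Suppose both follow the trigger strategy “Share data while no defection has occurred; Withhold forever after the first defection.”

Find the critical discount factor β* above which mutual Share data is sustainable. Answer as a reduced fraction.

Genix's threshold: (22−18)/(22−8) = 2/7.
Cryo's threshold: (18−17)/(18−11) = 1/7.
2/7 > 1/7, so Genix binds and β* = 2/7.

2/7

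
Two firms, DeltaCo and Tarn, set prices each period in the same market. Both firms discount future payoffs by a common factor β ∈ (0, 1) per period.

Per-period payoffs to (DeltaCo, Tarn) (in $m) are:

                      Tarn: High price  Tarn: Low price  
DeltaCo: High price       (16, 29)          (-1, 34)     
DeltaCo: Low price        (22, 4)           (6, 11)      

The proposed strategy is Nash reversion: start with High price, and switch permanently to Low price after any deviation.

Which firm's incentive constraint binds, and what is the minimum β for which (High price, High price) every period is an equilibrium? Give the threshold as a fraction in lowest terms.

For DeltaCo: deviation gain 22−16 = 6, per-period punishment loss 16−6 = 10. IC gives β ≥ 6/16 = 3/8.
For Tarn: gain 5, loss 18 per period, so β ≥ 5/23.
The tighter constraint is DeltaCo's, so cooperation needs β ≥ 3/8.

DeltaCo; β ≥ 3/8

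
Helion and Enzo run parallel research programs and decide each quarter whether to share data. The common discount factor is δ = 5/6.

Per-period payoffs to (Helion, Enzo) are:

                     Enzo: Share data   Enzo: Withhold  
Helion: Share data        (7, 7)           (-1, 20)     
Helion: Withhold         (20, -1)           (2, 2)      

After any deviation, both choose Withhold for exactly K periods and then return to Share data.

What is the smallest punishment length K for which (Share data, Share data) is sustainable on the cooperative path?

5

No profitable deviation requires (7−2)(δ+…+δ^K) ≥ 20−7, i.e. δ+…+δ^K ≥ 13/5 ≈ 2.6000.
With δ = 5/6, the partial sums are K=1: 0.8333, K=2: 1.5278, K=3: 2.1065, K=4: 2.5887, K=5: 2.9906.
K = 5 is the first length at which the sum reaches 2.6000.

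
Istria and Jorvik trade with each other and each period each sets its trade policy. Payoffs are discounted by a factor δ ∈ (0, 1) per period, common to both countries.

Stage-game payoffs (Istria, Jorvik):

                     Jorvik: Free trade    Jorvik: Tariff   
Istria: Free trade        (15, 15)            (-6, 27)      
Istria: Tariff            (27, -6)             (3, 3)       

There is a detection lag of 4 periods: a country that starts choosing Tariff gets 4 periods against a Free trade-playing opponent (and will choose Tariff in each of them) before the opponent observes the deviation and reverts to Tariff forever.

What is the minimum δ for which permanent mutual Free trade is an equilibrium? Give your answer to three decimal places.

0.841

Deviating for the 4 undetected periods gains 27−15 = 12 per period over cooperation, then loses 15−3 = 12 per period forever once punishment starts.
Gain: 12(1 + δ + … + δ^3); loss: 12·δ^4/(1−δ).
No profitable deviation ⇔ 12(1−δ^4) ≤ 12·δ^4, i.e. δ^4 ≥ 12/(12+12) = 1/2.
Hence δ ≥ (1/2)^(1/4) ≈ 0.841.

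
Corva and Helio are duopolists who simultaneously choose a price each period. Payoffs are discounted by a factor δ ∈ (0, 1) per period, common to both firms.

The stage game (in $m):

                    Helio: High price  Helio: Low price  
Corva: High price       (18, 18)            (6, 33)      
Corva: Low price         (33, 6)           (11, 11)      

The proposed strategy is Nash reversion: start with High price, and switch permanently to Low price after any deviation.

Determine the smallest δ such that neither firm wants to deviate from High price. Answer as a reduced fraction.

15/22

Cooperation forever yields 18 each period: 18/(1−δ).
Deviating yields 33 once, then 11 forever: 33 + 11δ/(1−δ).
No profitable deviation requires 18/(1−δ) ≥ 33 + 11δ/(1−δ).
Multiplying by (1−δ): 18 ≥ 33(1−δ) + 11δ = 33 − 22δ.
So 22δ ≥ 15, i.e. δ ≥ 15/22.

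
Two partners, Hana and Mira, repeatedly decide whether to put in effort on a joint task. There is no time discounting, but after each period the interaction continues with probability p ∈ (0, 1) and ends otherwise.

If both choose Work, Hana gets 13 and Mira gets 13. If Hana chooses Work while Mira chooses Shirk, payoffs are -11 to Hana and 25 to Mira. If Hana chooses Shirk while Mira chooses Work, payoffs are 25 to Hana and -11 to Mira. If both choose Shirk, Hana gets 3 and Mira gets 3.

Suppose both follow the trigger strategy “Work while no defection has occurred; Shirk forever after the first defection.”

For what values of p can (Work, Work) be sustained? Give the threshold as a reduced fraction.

Expected cooperation value is 13 + p·13 + p²·13 + … = 13/(1−p); deviation gives 25 + p·3/(1−p).
13 ≥ 25(1−p) + 3p ⇒ 22p ≥ 12 ⇒ p ≥ 12/22 = 6/11.

6/11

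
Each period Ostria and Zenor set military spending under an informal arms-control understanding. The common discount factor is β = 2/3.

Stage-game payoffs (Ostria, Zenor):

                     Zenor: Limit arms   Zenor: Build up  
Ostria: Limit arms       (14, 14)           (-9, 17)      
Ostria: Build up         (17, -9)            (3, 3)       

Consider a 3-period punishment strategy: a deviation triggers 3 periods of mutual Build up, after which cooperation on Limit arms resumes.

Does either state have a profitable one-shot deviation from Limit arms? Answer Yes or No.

No

A one-shot deviation gives 17 now, then 3 for 3 periods, then back to 14.
Gain from deviating: (17−14) today; loss: (14−3) in each of the next 3 periods.
No-deviation condition: (14−3)(β+…+β^3) ≥ 17−14, i.e. β+…+β^3 ≥ 3/11.
At β = 2/3: β+…+β^3 = 1.4074 ≥ 0.2727.
So cooperation is sustainable.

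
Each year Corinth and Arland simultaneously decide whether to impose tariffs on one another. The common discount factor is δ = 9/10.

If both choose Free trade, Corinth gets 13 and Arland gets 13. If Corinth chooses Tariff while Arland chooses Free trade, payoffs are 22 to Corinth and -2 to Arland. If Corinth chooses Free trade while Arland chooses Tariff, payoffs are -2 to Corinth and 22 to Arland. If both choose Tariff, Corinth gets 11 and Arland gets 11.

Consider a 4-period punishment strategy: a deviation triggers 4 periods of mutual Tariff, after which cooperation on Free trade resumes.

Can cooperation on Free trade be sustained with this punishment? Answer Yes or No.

No

A one-shot deviation gives 22 now, then 11 for 4 periods, then back to 13.
Gain from deviating: (22−13) today; loss: (13−11) in each of the next 4 periods.
No-deviation condition: (13−11)(δ+…+δ^4) ≥ 22−13, i.e. δ+…+δ^4 ≥ 9/2.
At δ = 9/10: δ+…+δ^4 = 3.0951 < 4.5000.
So cooperation is not sustainable.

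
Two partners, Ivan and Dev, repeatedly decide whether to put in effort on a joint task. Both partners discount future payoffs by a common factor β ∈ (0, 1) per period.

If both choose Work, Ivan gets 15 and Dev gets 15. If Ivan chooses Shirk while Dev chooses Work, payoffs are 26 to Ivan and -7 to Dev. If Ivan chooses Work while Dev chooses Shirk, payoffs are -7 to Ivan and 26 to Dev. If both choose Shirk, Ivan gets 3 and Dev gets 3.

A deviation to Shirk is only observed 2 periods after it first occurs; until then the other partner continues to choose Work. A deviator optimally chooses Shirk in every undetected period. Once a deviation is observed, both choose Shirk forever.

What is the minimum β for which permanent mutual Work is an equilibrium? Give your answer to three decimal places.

A deviator earns 26 for 2 periods, then 3 forever; cooperating earns 15 forever. Multiplying the IC by (1−β):
15 ≥ 26(1−β^2) + 3β^2, so 23·β^2 ≥ 11 and β^2 ≥ 11/23.
β ≥ (11/23)^(1/2) ≈ 0.692.

0.692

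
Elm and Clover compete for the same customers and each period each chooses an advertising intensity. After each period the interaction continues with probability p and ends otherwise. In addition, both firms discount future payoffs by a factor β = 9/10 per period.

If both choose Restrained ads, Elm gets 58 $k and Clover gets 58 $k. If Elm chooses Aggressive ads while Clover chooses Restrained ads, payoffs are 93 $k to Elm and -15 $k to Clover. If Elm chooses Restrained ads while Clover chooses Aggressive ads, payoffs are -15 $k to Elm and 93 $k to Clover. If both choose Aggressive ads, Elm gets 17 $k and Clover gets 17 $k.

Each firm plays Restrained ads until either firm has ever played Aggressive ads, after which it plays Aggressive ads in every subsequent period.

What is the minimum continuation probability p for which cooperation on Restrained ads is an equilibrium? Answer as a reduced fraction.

Expected continuation weight on next period's payoff is β·p = 9/10·p, which plays the role of the discount factor.
Cooperation requires 9/10·p ≥ (93−58)/(93−17) = 35/76, hence p ≥ 175/342.

175/342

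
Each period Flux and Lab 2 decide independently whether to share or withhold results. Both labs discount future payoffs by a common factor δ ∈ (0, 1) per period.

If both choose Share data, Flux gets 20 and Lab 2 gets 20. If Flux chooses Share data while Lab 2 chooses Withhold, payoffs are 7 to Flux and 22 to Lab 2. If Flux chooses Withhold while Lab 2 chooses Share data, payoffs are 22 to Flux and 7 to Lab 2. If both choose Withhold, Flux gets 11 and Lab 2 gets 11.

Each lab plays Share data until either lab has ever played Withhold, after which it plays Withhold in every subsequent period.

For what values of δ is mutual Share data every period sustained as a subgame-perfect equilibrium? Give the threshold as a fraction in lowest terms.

Under grim trigger the critical discount factor is (T−C)/(T−P) with T = 22, C = 20, P = 11.
δ* = (22−20)/(22−11) = 2/11.

2/11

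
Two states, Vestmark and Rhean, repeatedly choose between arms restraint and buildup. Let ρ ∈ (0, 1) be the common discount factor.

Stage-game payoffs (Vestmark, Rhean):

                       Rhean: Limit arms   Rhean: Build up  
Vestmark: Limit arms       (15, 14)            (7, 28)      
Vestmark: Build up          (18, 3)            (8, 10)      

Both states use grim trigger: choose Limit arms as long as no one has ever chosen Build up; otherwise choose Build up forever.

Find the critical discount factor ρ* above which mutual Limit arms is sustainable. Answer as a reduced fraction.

7/9

Vestmark: cooperation gives 15 each period; deviation gives 18 once then 8 forever.
  15/(1−ρ) ≥ 18 + 8ρ/(1−ρ) ⇒ ρ ≥ 3/10.
Rhean: cooperation gives 14 each period; deviation gives 28 once then 10 forever.
  ρ ≥ 14/18 = 7/9.
Both must hold, so the binding constraint is Rhean's: ρ ≥ 7/9.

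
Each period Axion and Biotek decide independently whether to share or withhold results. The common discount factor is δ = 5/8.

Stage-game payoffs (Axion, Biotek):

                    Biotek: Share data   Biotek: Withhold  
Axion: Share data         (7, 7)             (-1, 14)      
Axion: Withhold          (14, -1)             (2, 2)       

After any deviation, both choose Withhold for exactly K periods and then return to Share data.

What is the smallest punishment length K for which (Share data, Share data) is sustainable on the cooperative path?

IC: δ(1−δ^K)/(1−δ) ≥ (14−7)/(7−2) = 7/5.
With δ = 5/8: need 1 − δ^K ≥ 7/5·(1−5/8)/(5/8), i.e. δ^K ≤ 0.1600.
Since (5/8)^3 = 0.2441 and (5/8)^4 = 0.1526, the smallest such K is 4.

4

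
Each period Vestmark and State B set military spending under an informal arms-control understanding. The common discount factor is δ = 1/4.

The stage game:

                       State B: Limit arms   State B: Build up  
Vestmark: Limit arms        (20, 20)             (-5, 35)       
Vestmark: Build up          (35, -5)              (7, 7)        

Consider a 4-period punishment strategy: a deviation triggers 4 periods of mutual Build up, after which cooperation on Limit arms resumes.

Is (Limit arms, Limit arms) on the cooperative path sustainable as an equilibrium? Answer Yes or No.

No

A one-shot deviation gives 35 now, then 7 for 4 periods, then back to 20.
Gain from deviating: (35−20) today; loss: (20−7) in each of the next 4 periods.
No-deviation condition: (20−7)(δ+…+δ^4) ≥ 35−20, i.e. δ+…+δ^4 ≥ 15/13.
At δ = 1/4: δ+…+δ^4 = 0.3320 < 1.1538.
So cooperation is not sustainable.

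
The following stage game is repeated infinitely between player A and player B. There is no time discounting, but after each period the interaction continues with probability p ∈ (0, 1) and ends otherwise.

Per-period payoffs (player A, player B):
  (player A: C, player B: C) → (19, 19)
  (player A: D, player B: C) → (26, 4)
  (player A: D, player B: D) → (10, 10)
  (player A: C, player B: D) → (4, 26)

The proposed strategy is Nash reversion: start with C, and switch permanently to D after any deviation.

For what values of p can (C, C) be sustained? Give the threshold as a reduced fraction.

7/16

With no time discounting, the continuation probability p plays the role of the discount factor.
Grim-trigger IC: 19/(1−p) ≥ 26 + 10p/(1−p) ⇒ p ≥ (26−19)/(26−10) = 7/16.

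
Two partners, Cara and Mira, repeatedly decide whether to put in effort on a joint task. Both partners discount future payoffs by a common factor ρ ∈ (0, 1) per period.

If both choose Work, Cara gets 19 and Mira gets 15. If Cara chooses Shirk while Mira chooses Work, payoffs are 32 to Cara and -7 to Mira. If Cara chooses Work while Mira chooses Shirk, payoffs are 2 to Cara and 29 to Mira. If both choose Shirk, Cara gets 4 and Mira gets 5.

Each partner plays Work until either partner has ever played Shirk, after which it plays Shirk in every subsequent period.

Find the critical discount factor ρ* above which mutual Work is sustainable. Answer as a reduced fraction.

7/12

Cara: cooperation gives 19 each period; deviation gives 32 once then 4 forever.
  19/(1−ρ) ≥ 32 + 4ρ/(1−ρ) ⇒ ρ ≥ 13/28.
Mira: cooperation gives 15 each period; deviation gives 29 once then 5 forever.
  ρ ≥ 14/24 = 7/12.
Both must hold, so the binding constraint is Mira's: ρ ≥ 7/12.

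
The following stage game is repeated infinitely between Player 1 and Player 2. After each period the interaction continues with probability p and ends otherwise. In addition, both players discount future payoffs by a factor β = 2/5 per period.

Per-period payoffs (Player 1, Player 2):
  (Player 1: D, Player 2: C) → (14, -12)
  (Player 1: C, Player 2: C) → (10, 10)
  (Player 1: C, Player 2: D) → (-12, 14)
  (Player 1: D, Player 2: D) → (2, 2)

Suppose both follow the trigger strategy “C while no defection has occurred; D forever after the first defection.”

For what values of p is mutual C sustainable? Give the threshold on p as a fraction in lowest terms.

With continuation probability p and discount β, the effective per-period discount factor is βp.
Grim-trigger IC: βp ≥ (14−10)/(14−2) = 1/3.
So p ≥ (1/3)/(2/5) = 5/6.

5/6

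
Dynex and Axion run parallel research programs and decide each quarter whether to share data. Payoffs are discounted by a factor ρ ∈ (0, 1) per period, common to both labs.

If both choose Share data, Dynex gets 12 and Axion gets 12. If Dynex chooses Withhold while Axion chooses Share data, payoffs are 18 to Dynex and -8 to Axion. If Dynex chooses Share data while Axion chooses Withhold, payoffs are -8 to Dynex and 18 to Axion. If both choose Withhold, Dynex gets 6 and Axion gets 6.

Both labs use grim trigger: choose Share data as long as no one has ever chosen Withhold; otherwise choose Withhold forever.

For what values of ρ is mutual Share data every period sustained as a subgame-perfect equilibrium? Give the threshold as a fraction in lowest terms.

1/2

Under grim trigger the critical discount factor is (T−C)/(T−P) with T = 18, C = 12, P = 6.
ρ* = (18−12)/(18−6) = 6/12 = 1/2.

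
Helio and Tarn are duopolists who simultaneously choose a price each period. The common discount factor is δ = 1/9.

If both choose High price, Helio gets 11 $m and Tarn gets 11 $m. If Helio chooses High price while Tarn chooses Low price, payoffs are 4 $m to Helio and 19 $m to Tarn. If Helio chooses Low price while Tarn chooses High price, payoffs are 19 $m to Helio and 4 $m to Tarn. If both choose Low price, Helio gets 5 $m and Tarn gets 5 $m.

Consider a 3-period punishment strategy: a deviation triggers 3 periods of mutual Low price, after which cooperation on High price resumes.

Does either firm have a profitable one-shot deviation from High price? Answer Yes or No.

Yes

A one-shot deviation gives 19 now, then 5 for 3 periods, then back to 11.
Gain from deviating: (19−11) today; loss: (11−5) in each of the next 3 periods.
No-deviation condition: (11−5)(δ+…+δ^3) ≥ 19−11, i.e. δ+…+δ^3 ≥ 4/3.
At δ = 1/9: δ+…+δ^3 = 0.1248 < 1.3333.
So cooperation is not sustainable.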